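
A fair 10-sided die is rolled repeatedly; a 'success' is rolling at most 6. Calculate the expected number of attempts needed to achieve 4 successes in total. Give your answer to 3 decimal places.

By linearity (sum of 4 independent geometric waits), E[trials] = 4/p = 4/(3/5) = 20/3.
≈ 6.667

6.667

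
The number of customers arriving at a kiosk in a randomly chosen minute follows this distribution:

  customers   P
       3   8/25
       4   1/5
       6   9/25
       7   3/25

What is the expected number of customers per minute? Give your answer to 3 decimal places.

E[X] = (8/25)·3 + (1/5)·4 + (9/25)·6 + (3/25)·7
     = 119/25 ≈ 4.760

4.760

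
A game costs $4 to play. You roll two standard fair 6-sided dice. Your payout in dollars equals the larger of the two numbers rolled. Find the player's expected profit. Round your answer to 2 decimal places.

$0.47

Distribution of the larger of the two numbers rolled: 1 w.p. 1/36, 2 w.p. 1/12, 3 w.p. 5/36, 4 w.p. 7/36, 5 w.p. 1/4, 6 w.p. 11/36
E[payout] = (1/36)·1 + (1/12)·2 + (5/36)·3 + (7/36)·4 + (1/4)·5 + (11/36)·6 = 161/36
Expected profit = 161/36 − 4 = 17/36 ≈ $0.47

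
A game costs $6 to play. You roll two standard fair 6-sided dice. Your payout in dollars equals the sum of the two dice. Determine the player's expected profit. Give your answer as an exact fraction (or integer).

$1

Distribution of the sum of the two dice: 2 w.p. 1/36, 3 w.p. 1/18, 4 w.p. 1/12, 5 w.p. 1/9, 6 w.p. 5/36, 7 w.p. 1/6, …
E[payout] = (1/36)·2 + (1/18)·3 + (1/12)·4 + (1/9)·5 + (5/36)·6 + (1/6)·7 + (5/36)·8 + (1/9)·9 + (1/12)·10 + (1/18)·11 + (1/36)·12 = 7
Expected profit = 7 − 6 = 1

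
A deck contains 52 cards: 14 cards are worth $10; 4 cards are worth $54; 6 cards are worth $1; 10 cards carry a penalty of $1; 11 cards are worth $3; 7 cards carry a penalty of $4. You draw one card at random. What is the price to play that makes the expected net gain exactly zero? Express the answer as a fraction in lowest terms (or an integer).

E[payout] = (14/52)·10 + (4/52)·54 + (6/52)·1 + (10/52)·(-1) + (11/52)·3 + (7/52)·(-4) = 357/52
Fair fee = E[payout] = 357/52

357/52 dollars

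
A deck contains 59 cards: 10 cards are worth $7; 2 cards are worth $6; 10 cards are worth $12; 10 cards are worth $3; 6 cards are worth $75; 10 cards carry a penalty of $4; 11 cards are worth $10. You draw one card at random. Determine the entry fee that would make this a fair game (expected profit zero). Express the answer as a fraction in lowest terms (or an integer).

752/59 dollars

E[payout] = (10/59)·7 + (2/59)·6 + (10/59)·12 + (10/59)·3 + (6/59)·75 + (10/59)·(-4) + (11/59)·10 = 752/59
Fair fee = E[payout] = 752/59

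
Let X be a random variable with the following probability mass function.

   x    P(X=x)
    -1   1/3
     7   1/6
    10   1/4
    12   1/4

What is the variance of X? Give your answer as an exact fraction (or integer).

E[X] = (1/3)·(-1) + (1/6)·7 + (1/4)·10 + (1/4)·12 = 19/3
E[X²] = (1/3)·1 + (1/6)·49 + (1/4)·100 + (1/4)·144 = 139/2
Var(X) = 139/2 − (19/3)² = 529/18

529/18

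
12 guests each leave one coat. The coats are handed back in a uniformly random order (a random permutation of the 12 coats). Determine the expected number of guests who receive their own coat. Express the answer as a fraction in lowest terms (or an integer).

1

Let Xᵢ = 1 if person i gets their own coat. For each i, P(Xᵢ=1) = 1/12.
By linearity of expectation, E[X₁+…+X_12] = 12·(1/12) = 1.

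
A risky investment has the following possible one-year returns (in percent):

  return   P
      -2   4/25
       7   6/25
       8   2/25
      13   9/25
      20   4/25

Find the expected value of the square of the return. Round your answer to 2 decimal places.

E[X²] = (4/25)·4 + (6/25)·49 + (2/25)·64 + (9/25)·169 + (4/25)·400
     = 3559/25 ≈ 142.36

142.36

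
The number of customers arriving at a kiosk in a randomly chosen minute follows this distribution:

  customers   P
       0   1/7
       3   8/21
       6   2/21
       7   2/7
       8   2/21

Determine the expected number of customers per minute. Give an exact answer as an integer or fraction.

E[X] = (1/7)·0 + (8/21)·3 + (2/21)·6 + (2/7)·7 + (2/21)·8
     = 94/21

94/21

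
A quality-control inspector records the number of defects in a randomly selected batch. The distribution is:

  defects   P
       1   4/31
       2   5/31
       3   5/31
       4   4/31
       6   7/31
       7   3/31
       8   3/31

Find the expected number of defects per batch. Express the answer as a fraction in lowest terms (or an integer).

E[X] = (4/31)·1 + (5/31)·2 + (5/31)·3 + (4/31)·4 + (7/31)·6 + (3/31)·7 + (3/31)·8
     = 132/31

132/31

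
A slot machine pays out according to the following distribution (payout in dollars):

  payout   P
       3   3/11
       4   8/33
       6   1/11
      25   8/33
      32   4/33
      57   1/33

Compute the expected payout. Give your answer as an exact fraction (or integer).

E[X] = (3/11)·3 + (8/33)·4 + (1/11)·6 + (8/33)·25 + (4/33)·32 + (1/33)·57
     = 14

$14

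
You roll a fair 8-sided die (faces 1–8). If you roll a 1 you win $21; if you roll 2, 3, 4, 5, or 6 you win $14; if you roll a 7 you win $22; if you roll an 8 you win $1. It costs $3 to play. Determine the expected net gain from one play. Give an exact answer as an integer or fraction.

E[payout] = (1/8)·1 + (5/8)·14 + (1/8)·21 + (1/8)·22 = 57/4
Expected profit = 57/4 − 3 = 45/4

45/4 dollars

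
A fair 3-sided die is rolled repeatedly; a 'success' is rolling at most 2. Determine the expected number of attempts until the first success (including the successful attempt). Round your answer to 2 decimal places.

For a geometric distribution, E[trials] = 1/p = 1/(2/3) = 3/2.
≈ 1.50

1.50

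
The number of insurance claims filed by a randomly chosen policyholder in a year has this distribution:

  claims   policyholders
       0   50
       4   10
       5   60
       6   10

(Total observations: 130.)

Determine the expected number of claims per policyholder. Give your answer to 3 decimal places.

Total = 130, so P(claims=0) = 50/130, etc.
E[X] = (5/13)·0 + (1/13)·4 + (6/13)·5 + (1/13)·6
     = 40/13 ≈ 3.077

3.077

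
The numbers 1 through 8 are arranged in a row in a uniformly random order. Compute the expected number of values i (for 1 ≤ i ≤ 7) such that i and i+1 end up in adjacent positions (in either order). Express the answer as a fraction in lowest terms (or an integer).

For each i ∈ {1,…,7}, let Xᵢ = 1 if i and i+1 are adjacent. P(Xᵢ=1) = 2·(8−1)!/8! = 2/8.
By linearity, E[ΣXᵢ] = (7)·(2/8) = 7/4.

7/4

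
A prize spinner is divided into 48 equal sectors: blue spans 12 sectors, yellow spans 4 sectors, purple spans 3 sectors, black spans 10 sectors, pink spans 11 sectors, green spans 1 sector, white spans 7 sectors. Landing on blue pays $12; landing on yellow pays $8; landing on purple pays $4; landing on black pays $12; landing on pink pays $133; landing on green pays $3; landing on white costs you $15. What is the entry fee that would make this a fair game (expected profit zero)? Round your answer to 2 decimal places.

$34.77

E[payout] = (12/48)·12 + (4/48)·8 + (3/48)·4 + (10/48)·12 + (11/48)·133 + (1/48)·3 + (7/48)·(-15) = 1669/48
Fair fee = E[payout] = 1669/48 ≈ $34.77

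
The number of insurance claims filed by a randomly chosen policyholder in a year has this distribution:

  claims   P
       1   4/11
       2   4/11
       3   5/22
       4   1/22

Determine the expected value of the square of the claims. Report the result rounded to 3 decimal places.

4.591

E[X²] = (4/11)·1 + (4/11)·4 + (5/22)·9 + (1/22)·16
     = 101/22 ≈ 4.591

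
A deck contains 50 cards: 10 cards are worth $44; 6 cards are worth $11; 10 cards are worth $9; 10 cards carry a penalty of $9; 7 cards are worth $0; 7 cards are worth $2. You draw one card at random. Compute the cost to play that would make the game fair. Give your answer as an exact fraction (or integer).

E[payout] = (10/50)·44 + (6/50)·11 + (10/50)·9 + (10/50)·(-9) + (7/50)·0 + (7/50)·2 = 52/5
Fair fee = E[payout] = 52/5

52/5 dollars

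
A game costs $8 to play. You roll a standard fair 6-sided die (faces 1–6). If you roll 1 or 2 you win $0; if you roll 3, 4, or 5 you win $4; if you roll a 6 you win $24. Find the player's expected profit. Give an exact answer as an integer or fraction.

-$2

E[payout] = (1/3)·0 + (1/2)·4 + (1/6)·24 = 6
Expected profit = 6 − 8 = -2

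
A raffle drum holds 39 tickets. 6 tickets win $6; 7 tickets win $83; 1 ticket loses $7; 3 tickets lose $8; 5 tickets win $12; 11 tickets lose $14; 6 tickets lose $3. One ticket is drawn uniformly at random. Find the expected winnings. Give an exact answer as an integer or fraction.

158/13 dollars

E[payout] = (6/39)·6 + (7/39)·83 + (1/39)·(-7) + (3/39)·(-8) + (5/39)·12 + (11/39)·(-14) + (6/39)·(-3) = 158/13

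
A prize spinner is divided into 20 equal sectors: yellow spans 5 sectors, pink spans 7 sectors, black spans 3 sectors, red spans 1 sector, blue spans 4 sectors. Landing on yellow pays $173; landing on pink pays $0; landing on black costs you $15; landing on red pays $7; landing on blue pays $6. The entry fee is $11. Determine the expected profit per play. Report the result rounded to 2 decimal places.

E[payout] = (5/20)·173 + (7/20)·0 + (3/20)·(-15) + (1/20)·7 + (4/20)·6 = 851/20
Expected profit = 851/20 − 11 = 631/20 ≈ $31.55

$31.55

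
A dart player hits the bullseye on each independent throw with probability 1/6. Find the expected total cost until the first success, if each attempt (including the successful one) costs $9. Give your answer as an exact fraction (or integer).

$54

E[#attempts] = 1/p = 6; E[cost] = 9·6 = 54.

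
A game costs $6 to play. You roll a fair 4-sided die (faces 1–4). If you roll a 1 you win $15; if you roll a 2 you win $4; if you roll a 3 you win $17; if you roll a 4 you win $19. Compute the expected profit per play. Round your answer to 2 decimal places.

E[payout] = (1/4)·4 + (1/4)·15 + (1/4)·17 + (1/4)·19 = 55/4
Expected profit = 55/4 − 6 = 31/4 ≈ $7.75

$7.75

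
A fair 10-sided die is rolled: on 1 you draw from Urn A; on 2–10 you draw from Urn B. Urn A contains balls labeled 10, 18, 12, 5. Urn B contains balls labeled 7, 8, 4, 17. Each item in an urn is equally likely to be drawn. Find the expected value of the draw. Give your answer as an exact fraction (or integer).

E[X | Urn A] = (10 + 18 + 12 + 5)/4 = 45/4
E[X | Urn B] = (7 + 8 + 4 + 17)/4 = 9
E[X] = (1/10)·45/4 + (9/10)·9 = 369/40

369/40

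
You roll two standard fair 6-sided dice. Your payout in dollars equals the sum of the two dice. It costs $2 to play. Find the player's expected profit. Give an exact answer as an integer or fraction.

$5

Distribution of the sum of the two dice: 2 w.p. 1/36, 3 w.p. 1/18, 4 w.p. 1/12, 5 w.p. 1/9, 6 w.p. 5/36, 7 w.p. 1/6, …
E[payout] = (1/36)·2 + (1/18)·3 + (1/12)·4 + (1/9)·5 + (5/36)·6 + (1/6)·7 + (5/36)·8 + (1/9)·9 + (1/12)·10 + (1/18)·11 + (1/36)·12 = 7
Expected profit = 7 − 2 = 5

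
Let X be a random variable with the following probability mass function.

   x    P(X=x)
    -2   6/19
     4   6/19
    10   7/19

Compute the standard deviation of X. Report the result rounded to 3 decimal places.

E[X] = 82/19, E[X²] = 820/19
Var(X) = E[X²] − (E[X])² = 820/19 − 6724/361 = 8856/361
SD(X) = √(8856/361) ≈ 4.953

4.953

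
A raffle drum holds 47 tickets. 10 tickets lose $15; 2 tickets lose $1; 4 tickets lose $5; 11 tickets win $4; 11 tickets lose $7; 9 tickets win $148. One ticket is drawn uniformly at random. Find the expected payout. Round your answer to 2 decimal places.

E[payout] = (10/47)·(-15) + (2/47)·(-1) + (4/47)·(-5) + (11/47)·4 + (11/47)·(-7) + (9/47)·148 = 1127/47
≈ $23.98

$23.98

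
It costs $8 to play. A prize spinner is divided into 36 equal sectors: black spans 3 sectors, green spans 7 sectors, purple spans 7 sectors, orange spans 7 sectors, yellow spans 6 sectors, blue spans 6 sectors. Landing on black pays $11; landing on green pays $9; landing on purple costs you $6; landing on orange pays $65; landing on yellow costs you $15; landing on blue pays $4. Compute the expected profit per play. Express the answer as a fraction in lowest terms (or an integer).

E[payout] = (3/36)·11 + (7/36)·9 + (7/36)·(-6) + (7/36)·65 + (6/36)·(-15) + (6/36)·4 = 443/36
Expected profit = 443/36 − 8 = 155/36

155/36 dollars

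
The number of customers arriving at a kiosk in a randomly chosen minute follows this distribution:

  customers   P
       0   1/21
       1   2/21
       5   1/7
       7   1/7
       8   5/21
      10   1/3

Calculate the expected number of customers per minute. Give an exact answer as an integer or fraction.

E[X] = (1/21)·0 + (2/21)·1 + (1/7)·5 + (1/7)·7 + (5/21)·8 + (1/3)·10
     = 148/21

148/21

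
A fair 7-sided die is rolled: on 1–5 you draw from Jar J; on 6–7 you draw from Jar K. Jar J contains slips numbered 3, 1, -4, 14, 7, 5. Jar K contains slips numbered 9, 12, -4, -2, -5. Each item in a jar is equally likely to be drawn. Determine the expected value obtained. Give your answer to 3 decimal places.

E[X | Jar J] = (3 + 1 − 4 + 14 + 7 + 5)/6 = 13/3
E[X | Jar K] = (9 + 12 − 4 − 2 − 5)/5 = 2
E[X] = (5/7)·13/3 + (2/7)·2 = 11/3 ≈ 3.667

3.667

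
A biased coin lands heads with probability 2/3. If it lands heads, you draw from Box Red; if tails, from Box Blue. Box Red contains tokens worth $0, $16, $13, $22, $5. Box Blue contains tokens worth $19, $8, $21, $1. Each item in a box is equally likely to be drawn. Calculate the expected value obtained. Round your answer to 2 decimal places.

$11.55

E[X | Box Red] = (0 + 16 + 13 + 22 + 5)/5 = 56/5
E[X | Box Blue] = (19 + 8 + 21 + 1)/4 = 49/4
E[X] = (2/3)·56/5 + (1/3)·49/4 = 231/20 ≈ 11.55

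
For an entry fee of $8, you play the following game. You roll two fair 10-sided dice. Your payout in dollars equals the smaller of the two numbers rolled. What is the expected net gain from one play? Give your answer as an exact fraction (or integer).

-83/20 dollars

Distribution of the smaller of the two numbers rolled: 1 w.p. 19/100, 2 w.p. 17/100, 3 w.p. 3/20, 4 w.p. 13/100, 5 w.p. 11/100, 6 w.p. 9/100, …
E[payout] = (19/100)·1 + (17/100)·2 + (3/20)·3 + (13/100)·4 + (11/100)·5 + (9/100)·6 + (7/100)·7 + (1/20)·8 + (3/100)·9 + (1/100)·10 = 77/20
Expected profit = 77/20 − 8 = -83/20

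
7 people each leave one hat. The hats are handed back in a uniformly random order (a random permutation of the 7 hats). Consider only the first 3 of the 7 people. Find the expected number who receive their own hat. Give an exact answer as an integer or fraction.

Let Xᵢ = 1 if person i gets their own hat. For each i, P(Xᵢ=1) = 1/7.
By linearity of expectation, E[X₁+…+X_3] = 3·(1/7) = 3/7.

3/7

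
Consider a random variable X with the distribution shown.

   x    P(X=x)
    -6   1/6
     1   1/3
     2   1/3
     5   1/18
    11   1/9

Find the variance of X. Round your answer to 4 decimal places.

20.2500

E[X] = (1/6)·(-6) + (1/3)·1 + (1/3)·2 + (1/18)·5 + (1/9)·11 = 3/2
E[X²] = (1/6)·36 + (1/3)·1 + (1/3)·4 + (1/18)·25 + (1/9)·121 = 45/2
Var(X) = 45/2 − (3/2)² = 81/4 ≈ 20.2500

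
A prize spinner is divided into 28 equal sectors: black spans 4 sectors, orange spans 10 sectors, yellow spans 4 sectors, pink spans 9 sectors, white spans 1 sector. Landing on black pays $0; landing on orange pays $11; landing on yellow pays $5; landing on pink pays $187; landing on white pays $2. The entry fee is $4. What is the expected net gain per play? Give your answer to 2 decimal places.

$60.82

E[payout] = (4/28)·0 + (10/28)·11 + (4/28)·5 + (9/28)·187 + (1/28)·2 = 1815/28
Expected profit = 1815/28 − 4 = 1703/28 ≈ $60.82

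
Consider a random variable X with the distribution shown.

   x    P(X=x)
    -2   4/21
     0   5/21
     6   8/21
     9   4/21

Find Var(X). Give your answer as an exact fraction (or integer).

E[X] = (4/21)·(-2) + (5/21)·0 + (8/21)·6 + (4/21)·9 = 76/21
E[X²] = (4/21)·4 + (5/21)·0 + (8/21)·36 + (4/21)·81 = 628/21
Var(X) = 628/21 − (76/21)² = 7412/441

7412/441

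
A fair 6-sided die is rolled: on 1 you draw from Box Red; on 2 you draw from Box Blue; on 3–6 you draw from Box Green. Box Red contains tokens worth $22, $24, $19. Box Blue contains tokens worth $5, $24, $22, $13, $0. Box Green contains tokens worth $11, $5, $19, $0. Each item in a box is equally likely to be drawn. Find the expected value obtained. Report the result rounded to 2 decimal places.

E[X | Box Red] = (22 + 24 + 19)/3 = 65/3
E[X | Box Blue] = (5 + 24 + 22 + 13 + 0)/5 = 64/5
E[X | Box Green] = (11 + 5 + 19 + 0)/4 = 35/4
E[X] = (1/6)·65/3 + (1/6)·64/5 + (2/3)·35/4 = 521/45 ≈ 11.58

$11.58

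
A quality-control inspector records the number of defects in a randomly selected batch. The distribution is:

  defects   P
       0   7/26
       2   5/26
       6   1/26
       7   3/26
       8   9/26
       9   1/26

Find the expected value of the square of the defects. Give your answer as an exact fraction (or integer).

430/13

E[X²] = (7/26)·0 + (5/26)·4 + (1/26)·36 + (3/26)·49 + (9/26)·64 + (1/26)·81
     = 430/13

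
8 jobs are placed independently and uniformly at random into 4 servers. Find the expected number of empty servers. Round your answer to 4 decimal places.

Let Xⱼ=1 if server j is empty. P(Xⱼ=1) = ((4-1)/4)^8 = 6561/65536.
By linearity, E[#empty] = 4·6561/65536 = 6561/16384.
≈ 0.4005

0.4005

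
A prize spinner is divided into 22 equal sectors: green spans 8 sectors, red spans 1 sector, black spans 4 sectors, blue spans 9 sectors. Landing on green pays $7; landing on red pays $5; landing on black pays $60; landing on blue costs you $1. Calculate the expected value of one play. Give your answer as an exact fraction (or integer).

146/11 dollars

E[payout] = (8/22)·7 + (1/22)·5 + (4/22)·60 + (9/22)·(-1) = 146/11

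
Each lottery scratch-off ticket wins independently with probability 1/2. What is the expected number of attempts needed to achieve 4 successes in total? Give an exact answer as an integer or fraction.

By linearity (sum of 4 independent geometric waits), E[trials] = 4/p = 4/(1/2) = 8.

8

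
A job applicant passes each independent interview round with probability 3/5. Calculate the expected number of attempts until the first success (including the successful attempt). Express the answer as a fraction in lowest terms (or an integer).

For a geometric distribution, E[trials] = 1/p = 1/(3/5) = 5/3.

5/3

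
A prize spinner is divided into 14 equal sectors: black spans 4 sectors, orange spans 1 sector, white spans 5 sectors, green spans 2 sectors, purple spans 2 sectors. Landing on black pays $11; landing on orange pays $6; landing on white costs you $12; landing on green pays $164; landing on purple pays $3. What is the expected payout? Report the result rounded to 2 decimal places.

$23.14

E[payout] = (4/14)·11 + (1/14)·6 + (5/14)·(-12) + (2/14)·164 + (2/14)·3 = 162/7
≈ $23.14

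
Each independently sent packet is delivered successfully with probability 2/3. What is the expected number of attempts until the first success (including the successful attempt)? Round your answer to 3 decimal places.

For a geometric distribution, E[trials] = 1/p = 1/(2/3) = 3/2.
≈ 1.500

1.500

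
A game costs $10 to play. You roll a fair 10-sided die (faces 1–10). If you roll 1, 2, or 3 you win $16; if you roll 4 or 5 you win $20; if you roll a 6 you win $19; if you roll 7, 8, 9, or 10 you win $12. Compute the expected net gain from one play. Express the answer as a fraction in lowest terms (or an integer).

E[payout] = (2/5)·12 + (3/10)·16 + (1/10)·19 + (1/5)·20 = 31/2
Expected profit = 31/2 − 10 = 11/2

11/2 dollars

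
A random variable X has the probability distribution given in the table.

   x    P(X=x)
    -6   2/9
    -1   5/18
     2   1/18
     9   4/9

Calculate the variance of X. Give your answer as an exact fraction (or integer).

153/4

E[X] = (2/9)·(-6) + (5/18)·(-1) + (1/18)·2 + (4/9)·9 = 5/2
E[X²] = (2/9)·36 + (5/18)·1 + (1/18)·4 + (4/9)·81 = 89/2
Var(X) = 89/2 − (5/2)² = 153/4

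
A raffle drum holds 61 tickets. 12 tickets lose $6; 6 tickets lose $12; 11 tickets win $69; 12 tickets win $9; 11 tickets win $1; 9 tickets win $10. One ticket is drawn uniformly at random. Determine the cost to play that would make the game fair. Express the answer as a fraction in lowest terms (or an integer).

E[payout] = (12/61)·(-6) + (6/61)·(-12) + (11/61)·69 + (12/61)·9 + (11/61)·1 + (9/61)·10 = 824/61
Fair fee = E[payout] = 824/61

824/61 dollars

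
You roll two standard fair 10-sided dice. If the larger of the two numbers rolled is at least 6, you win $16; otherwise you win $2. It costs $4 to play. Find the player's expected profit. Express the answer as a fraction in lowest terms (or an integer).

17/2 dollars

E[payout] = (1/4)·2 + (3/4)·16 = 25/2
Expected profit = 25/2 − 4 = 17/2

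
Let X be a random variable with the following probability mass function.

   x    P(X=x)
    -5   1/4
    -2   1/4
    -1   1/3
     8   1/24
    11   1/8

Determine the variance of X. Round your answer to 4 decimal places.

25.2344

E[X] = (1/4)·(-5) + (1/4)·(-2) + (1/3)·(-1) + (1/24)·8 + (1/8)·11 = -3/8
E[X²] = (1/4)·25 + (1/4)·4 + (1/3)·1 + (1/24)·64 + (1/8)·121 = 203/8
Var(X) = 203/8 − (-3/8)² = 1615/64 ≈ 25.2344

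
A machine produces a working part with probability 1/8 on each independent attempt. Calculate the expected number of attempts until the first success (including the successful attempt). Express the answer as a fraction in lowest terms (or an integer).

For a geometric distribution, E[trials] = 1/p = 1/(1/8) = 8.

8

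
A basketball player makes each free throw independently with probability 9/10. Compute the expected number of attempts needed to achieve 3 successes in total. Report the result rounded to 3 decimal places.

By linearity (sum of 3 independent geometric waits), E[trials] = 3/p = 3/(9/10) = 10/3.
≈ 3.333

3.333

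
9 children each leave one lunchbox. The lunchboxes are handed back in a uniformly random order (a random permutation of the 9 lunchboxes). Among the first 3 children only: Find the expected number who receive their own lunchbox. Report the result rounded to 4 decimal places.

0.3333

Let Xᵢ = 1 if person i gets their own lunchbox. For each i, P(Xᵢ=1) = 1/9.
By linearity of expectation, E[X₁+…+X_3] = 3·(1/9) = 1/3.
≈ 0.3333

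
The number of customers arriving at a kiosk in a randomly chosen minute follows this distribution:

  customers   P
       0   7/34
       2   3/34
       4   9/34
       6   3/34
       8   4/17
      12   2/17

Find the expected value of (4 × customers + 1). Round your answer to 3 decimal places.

E[4x+1] = (7/34)·1 + (3/34)·9 + (9/34)·17 + (3/34)·25 + (4/17)·33 + (2/17)·49
     = 361/17 ≈ 21.235

21.235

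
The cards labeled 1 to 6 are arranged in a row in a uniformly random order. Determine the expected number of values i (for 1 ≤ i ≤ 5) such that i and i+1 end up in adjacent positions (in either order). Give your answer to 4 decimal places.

For each i ∈ {1,…,5}, let Xᵢ = 1 if i and i+1 are adjacent. P(Xᵢ=1) = 2·(6−1)!/6! = 2/6.
By linearity, E[ΣXᵢ] = (5)·(2/6) = 5/3.
≈ 1.6667

1.6667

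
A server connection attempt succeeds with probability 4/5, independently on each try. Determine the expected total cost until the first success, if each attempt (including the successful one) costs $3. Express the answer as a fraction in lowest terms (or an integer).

E[#attempts] = 1/p = 5/4; E[cost] = 3·5/4 = 15/4.

15/4 dollars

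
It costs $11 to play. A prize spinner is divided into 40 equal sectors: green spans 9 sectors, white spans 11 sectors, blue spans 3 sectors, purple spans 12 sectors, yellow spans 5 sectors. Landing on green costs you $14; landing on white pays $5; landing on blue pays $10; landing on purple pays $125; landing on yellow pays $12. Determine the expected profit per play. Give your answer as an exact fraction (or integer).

E[payout] = (9/40)·(-14) + (11/40)·5 + (3/40)·10 + (12/40)·125 + (5/40)·12 = 1519/40
Expected profit = 1519/40 − 11 = 1079/40

1079/40 dollars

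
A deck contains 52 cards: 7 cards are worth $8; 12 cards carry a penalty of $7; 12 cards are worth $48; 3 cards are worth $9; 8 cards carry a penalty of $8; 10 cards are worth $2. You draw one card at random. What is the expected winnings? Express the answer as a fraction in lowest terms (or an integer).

531/52 dollars

E[payout] = (7/52)·8 + (12/52)·(-7) + (12/52)·48 + (3/52)·9 + (8/52)·(-8) + (10/52)·2 = 531/52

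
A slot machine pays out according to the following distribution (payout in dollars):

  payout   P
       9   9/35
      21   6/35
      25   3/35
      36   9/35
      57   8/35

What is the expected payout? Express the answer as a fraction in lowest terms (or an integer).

1062/35 dollars

E[X] = (9/35)·9 + (6/35)·21 + (3/35)·25 + (9/35)·36 + (8/35)·57
     = 1062/35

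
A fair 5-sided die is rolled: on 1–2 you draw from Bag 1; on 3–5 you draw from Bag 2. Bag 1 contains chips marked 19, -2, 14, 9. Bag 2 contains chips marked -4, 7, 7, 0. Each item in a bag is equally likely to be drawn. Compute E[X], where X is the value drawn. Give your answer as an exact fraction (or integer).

E[X | Bag 1] = (19 − 2 + 14 + 9)/4 = 10
E[X | Bag 2] = (-4 + 7 + 7 + 0)/4 = 5/2
E[X] = (2/5)·10 + (3/5)·5/2 = 11/2

11/2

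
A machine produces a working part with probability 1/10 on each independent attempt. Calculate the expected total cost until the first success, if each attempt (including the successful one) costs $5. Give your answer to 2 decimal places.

E[#attempts] = 1/p = 10; E[cost] = 5·10 = 50.
≈ 50.00

$50.00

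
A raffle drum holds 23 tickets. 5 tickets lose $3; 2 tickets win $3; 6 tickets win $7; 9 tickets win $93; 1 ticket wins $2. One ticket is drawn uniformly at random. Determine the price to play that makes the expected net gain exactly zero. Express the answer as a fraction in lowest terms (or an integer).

872/23 dollars

E[payout] = (5/23)·(-3) + (2/23)·3 + (6/23)·7 + (9/23)·93 + (1/23)·2 = 872/23
Fair fee = E[payout] = 872/23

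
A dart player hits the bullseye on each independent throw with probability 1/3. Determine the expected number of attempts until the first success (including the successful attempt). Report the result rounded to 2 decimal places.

For a geometric distribution, E[trials] = 1/p = 1/(1/3) = 3.
≈ 3.00

3.00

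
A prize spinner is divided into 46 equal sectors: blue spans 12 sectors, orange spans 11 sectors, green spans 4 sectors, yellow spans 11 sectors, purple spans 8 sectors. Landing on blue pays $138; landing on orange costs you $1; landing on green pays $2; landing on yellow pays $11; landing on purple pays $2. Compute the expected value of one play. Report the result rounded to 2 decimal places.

E[payout] = (12/46)·138 + (11/46)·(-1) + (4/46)·2 + (11/46)·11 + (8/46)·2 = 895/23
≈ $38.91

$38.91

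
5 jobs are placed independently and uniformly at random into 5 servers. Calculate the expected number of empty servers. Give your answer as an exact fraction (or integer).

Let Xⱼ=1 if server j is empty. P(Xⱼ=1) = ((5-1)/5)^5 = 1024/3125.
By linearity, E[#empty] = 5·1024/3125 = 1024/625.

1024/625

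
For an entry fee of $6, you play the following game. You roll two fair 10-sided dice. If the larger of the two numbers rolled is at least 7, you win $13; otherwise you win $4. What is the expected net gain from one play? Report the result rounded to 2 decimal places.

$3.76

E[payout] = (9/25)·4 + (16/25)·13 = 244/25
Expected profit = 244/25 − 6 = 94/25 ≈ $3.76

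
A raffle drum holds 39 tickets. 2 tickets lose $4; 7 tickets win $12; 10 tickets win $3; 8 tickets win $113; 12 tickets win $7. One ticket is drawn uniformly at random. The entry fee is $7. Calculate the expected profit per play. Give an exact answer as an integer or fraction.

821/39 dollars

E[payout] = (2/39)·(-4) + (7/39)·12 + (10/39)·3 + (8/39)·113 + (12/39)·7 = 1094/39
Expected profit = 1094/39 − 7 = 821/39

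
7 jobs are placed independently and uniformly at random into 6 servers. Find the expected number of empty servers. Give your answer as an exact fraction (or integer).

Let Xⱼ=1 if server j is empty. P(Xⱼ=1) = ((6-1)/6)^7 = 78125/279936.
By linearity, E[#empty] = 6·78125/279936 = 78125/46656.

78125/46656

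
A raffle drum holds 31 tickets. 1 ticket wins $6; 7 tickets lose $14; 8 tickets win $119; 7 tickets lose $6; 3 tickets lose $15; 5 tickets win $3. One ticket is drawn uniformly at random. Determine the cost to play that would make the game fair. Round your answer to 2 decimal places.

E[payout] = (1/31)·6 + (7/31)·(-14) + (8/31)·119 + (7/31)·(-6) + (3/31)·(-15) + (5/31)·3 = 788/31
Fair fee = E[payout] = 788/31 ≈ $25.42

$25.42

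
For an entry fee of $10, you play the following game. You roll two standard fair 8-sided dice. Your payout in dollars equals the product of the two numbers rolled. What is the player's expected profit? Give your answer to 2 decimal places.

$10.25

Distribution of the product of the two numbers rolled: 1 w.p. 1/64, 2 w.p. 1/32, 3 w.p. 1/32, 4 w.p. 3/64, 5 w.p. 1/32, 6 w.p. 1/16, …
E[payout] = (1/64)·1 + (1/32)·2 + (1/32)·3 + (3/64)·4 + (1/32)·5 + (1/16)·6 + (1/32)·7 + (1/16)·8 + (1/64)·9 + (1/32)·10 + (1/16)·12 + (1/32)·14 + (1/32)·15 + (3/64)·16 + (1/32)·18 + (1/32)·20 + (1/32)·21 + (1/16)·24 + (1/64)·25 + (1/32)·28 + (1/32)·30 + (1/32)·32 + (1/32)·35 + (1/64)·36 + (1/32)·40 + (1/32)·42 + (1/32)·48 + (1/64)·49 + (1/32)·56 + (1/64)·64 = 81/4
Expected profit = 81/4 − 10 = 41/4 ≈ $10.25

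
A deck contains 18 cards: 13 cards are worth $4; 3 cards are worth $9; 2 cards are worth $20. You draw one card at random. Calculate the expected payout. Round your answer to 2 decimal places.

$6.61

E[payout] = (13/18)·4 + (3/18)·9 + (2/18)·20 = 119/18
≈ $6.61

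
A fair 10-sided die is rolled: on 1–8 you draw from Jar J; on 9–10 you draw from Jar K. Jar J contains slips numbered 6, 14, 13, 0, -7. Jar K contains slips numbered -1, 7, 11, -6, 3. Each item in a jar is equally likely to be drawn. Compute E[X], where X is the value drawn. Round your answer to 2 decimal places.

4.72

E[X | Jar J] = (6 + 14 + 13 + 0 − 7)/5 = 26/5
E[X | Jar K] = (-1 + 7 + 11 − 6 + 3)/5 = 14/5
E[X] = (4/5)·26/5 + (1/5)·14/5 = 118/25 ≈ 4.72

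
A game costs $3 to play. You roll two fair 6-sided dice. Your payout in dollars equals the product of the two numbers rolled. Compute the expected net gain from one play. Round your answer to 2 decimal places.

$9.25

Distribution of the product of the two numbers rolled: 1 w.p. 1/36, 2 w.p. 1/18, 3 w.p. 1/18, 4 w.p. 1/12, 5 w.p. 1/18, 6 w.p. 1/9, …
E[payout] = (1/36)·1 + (1/18)·2 + (1/18)·3 + (1/12)·4 + (1/18)·5 + (1/9)·6 + (1/18)·8 + (1/36)·9 + (1/18)·10 + (1/9)·12 + (1/18)·15 + (1/36)·16 + (1/18)·18 + (1/18)·20 + (1/18)·24 + (1/36)·25 + (1/18)·30 + (1/36)·36 = 49/4
Expected profit = 49/4 − 3 = 37/4 ≈ $9.25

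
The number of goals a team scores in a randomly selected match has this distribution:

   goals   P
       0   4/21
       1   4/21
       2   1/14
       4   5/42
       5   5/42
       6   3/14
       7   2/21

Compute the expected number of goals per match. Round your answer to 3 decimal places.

3.357

E[X] = (4/21)·0 + (4/21)·1 + (1/14)·2 + (5/42)·4 + (5/42)·5 + (3/14)·6 + (2/21)·7
     = 47/14 ≈ 3.357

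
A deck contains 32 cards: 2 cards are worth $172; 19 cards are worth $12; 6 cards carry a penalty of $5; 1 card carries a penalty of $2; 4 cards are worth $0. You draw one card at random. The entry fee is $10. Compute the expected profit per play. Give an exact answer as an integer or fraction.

E[payout] = (2/32)·172 + (19/32)·12 + (6/32)·(-5) + (1/32)·(-2) + (4/32)·0 = 135/8
Expected profit = 135/8 − 10 = 55/8

55/8 dollars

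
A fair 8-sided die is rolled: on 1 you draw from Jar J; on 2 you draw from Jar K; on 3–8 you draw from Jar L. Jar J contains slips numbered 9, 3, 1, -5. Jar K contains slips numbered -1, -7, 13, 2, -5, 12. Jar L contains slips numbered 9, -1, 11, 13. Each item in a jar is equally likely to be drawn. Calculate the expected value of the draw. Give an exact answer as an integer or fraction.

157/24

E[X | Jar J] = (9 + 3 + 1 − 5)/4 = 2
E[X | Jar K] = (-1 − 7 + 13 + 2 − 5 + 12)/6 = 7/3
E[X | Jar L] = (9 − 1 + 11 + 13)/4 = 8
E[X] = (1/8)·2 + (1/8)·7/3 + (3/4)·8 = 157/24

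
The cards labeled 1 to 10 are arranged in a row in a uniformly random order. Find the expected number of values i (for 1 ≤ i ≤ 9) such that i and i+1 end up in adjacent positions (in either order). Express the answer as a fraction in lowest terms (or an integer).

For each i ∈ {1,…,9}, let Xᵢ = 1 if i and i+1 are adjacent. P(Xᵢ=1) = 2·(10−1)!/10! = 2/10.
By linearity, E[ΣXᵢ] = (9)·(2/10) = 9/5.

9/5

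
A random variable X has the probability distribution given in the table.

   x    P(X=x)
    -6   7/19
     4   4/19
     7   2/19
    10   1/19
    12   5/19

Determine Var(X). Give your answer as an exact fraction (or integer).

20082/361

E[X] = (7/19)·(-6) + (4/19)·4 + (2/19)·7 + (1/19)·10 + (5/19)·12 = 58/19
E[X²] = (7/19)·36 + (4/19)·16 + (2/19)·49 + (1/19)·100 + (5/19)·144 = 1234/19
Var(X) = 1234/19 − (58/19)² = 20082/361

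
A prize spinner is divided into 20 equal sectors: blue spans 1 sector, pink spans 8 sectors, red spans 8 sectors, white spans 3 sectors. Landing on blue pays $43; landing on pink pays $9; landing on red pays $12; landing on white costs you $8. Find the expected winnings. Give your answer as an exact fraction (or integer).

E[payout] = (1/20)·43 + (8/20)·9 + (8/20)·12 + (3/20)·(-8) = 187/20

187/20 dollars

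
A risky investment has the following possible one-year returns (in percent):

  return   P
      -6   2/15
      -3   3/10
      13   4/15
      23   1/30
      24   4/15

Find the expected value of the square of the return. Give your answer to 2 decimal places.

E[X²] = (2/15)·36 + (3/10)·9 + (4/15)·169 + (1/30)·529 + (4/15)·576
     = 1119/5 ≈ 223.80

223.80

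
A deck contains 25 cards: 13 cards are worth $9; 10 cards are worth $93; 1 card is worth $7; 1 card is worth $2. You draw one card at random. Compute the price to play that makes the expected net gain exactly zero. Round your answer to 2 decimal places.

$42.24

E[payout] = (13/25)·9 + (10/25)·93 + (1/25)·7 + (1/25)·2 = 1056/25
Fair fee = E[payout] = 1056/25 ≈ $42.24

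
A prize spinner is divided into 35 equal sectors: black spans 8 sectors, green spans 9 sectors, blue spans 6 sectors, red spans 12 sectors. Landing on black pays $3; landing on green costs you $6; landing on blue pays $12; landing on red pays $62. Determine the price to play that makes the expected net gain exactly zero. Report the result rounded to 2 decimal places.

E[payout] = (8/35)·3 + (9/35)·(-6) + (6/35)·12 + (12/35)·62 = 786/35
Fair fee = E[payout] = 786/35 ≈ $22.46

$22.46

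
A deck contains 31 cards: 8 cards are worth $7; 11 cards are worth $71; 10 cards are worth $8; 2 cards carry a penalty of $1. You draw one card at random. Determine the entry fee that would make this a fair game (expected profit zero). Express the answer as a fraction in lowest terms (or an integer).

E[payout] = (8/31)·7 + (11/31)·71 + (10/31)·8 + (2/31)·(-1) = 915/31
Fair fee = E[payout] = 915/31

915/31 dollars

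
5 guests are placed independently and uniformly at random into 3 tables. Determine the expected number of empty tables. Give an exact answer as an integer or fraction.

32/81

Let Xⱼ=1 if table j is empty. P(Xⱼ=1) = ((3-1)/3)^5 = 32/243.
By linearity, E[#empty] = 3·32/243 = 32/81.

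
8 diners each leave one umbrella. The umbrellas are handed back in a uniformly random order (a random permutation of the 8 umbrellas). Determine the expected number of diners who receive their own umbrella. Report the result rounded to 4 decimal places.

Let Xᵢ = 1 if person i gets their own umbrella. For each i, P(Xᵢ=1) = 1/8.
By linearity of expectation, E[X₁+…+X_8] = 8·(1/8) = 1.
≈ 1.0000

1.0000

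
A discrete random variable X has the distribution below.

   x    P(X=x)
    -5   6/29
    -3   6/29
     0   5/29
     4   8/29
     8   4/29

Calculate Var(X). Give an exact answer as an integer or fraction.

16796/841

E[X] = (6/29)·(-5) + (6/29)·(-3) + (5/29)·0 + (8/29)·4 + (4/29)·8 = 16/29
E[X²] = (6/29)·25 + (6/29)·9 + (5/29)·0 + (8/29)·16 + (4/29)·64 = 588/29
Var(X) = 588/29 − (16/29)² = 16796/841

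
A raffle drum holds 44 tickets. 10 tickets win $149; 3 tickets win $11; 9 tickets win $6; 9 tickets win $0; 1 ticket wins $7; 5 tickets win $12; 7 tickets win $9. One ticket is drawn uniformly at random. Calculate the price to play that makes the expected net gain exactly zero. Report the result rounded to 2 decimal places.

$38.80

E[payout] = (10/44)·149 + (3/44)·11 + (9/44)·6 + (9/44)·0 + (1/44)·7 + (5/44)·12 + (7/44)·9 = 1707/44
Fair fee = E[payout] = 1707/44 ≈ $38.80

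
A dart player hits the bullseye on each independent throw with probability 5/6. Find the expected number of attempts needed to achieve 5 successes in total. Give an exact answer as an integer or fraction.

By linearity (sum of 5 independent geometric waits), E[trials] = 5/p = 5/(5/6) = 6.

6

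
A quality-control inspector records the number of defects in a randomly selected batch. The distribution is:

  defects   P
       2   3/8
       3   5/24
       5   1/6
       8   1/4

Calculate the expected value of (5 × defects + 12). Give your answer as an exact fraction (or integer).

793/24

E[5x+12] = (3/8)·22 + (5/24)·27 + (1/6)·37 + (1/4)·52
     = 793/24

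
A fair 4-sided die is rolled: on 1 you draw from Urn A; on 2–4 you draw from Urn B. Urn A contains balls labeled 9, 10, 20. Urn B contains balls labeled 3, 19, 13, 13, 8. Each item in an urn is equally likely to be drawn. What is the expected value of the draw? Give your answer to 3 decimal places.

11.650

E[X | Urn A] = (9 + 10 + 20)/3 = 13
E[X | Urn B] = (3 + 19 + 13 + 13 + 8)/5 = 56/5
E[X] = (1/4)·13 + (3/4)·56/5 = 233/20 ≈ 11.650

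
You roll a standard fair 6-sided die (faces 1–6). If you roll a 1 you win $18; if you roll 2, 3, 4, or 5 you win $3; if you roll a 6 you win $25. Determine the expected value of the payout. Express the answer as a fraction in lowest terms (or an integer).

E[payout] = (2/3)·3 + (1/6)·18 + (1/6)·25 = 55/6

55/6 dollars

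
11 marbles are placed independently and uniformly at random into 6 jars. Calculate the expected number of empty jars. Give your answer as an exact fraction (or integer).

48828125/60466176

Let Xⱼ=1 if jar j is empty. P(Xⱼ=1) = ((6-1)/6)^11 = 48828125/362797056.
By linearity, E[#empty] = 6·48828125/362797056 = 48828125/60466176.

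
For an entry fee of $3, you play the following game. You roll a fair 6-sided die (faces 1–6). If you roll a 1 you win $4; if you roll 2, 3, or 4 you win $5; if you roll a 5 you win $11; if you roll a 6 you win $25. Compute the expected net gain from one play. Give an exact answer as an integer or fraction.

E[payout] = (1/6)·4 + (1/2)·5 + (1/6)·11 + (1/6)·25 = 55/6
Expected profit = 55/6 − 3 = 37/6

37/6 dollars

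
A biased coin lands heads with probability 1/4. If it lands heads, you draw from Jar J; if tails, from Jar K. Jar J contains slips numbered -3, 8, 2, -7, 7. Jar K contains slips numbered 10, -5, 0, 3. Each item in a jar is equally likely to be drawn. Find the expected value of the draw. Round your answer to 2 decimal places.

E[X | Jar J] = (-3 + 8 + 2 − 7 + 7)/5 = 7/5
E[X | Jar K] = (10 − 5 + 0 + 3)/4 = 2
E[X] = (1/4)·7/5 + (3/4)·2 = 37/20 ≈ 1.85

1.85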